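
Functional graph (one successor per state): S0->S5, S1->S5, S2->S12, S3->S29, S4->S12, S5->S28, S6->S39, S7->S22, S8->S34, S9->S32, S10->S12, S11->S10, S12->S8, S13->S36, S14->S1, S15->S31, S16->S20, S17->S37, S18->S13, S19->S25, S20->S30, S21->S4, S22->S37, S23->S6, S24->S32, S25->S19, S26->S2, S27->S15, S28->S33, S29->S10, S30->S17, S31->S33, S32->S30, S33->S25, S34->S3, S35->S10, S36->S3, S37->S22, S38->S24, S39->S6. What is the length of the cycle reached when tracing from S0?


Trace from S0 until a state repeats:
  S0 -> S5 -> S28 -> S33 -> S25 -> S19 -> S25
S25 first seen at step 4, revisited at step 6.
Cycle length = 6 - 4 = 2

2


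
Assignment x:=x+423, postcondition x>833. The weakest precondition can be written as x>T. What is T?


Formula: wp(x:=E, P) = P[E/x] (substitute E for x in postcondition)
Step 1: Postcondition: x>833
Step 2: Substitute x+423 for x: x+423>833
Step 3: Solve for x: x > 833-423 = 410

410


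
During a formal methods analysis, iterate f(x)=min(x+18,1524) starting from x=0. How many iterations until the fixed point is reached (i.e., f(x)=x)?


Step 1: x=0, cap=1524, increment=18
Step 2: x grows by 18 each step until capped at 1524; fixed point is x=1524
Step 3: iterations = ceil(1524/18) = 85

85


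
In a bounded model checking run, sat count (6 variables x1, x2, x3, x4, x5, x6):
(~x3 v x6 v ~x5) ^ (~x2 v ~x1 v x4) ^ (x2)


CNF with 3 clauses over 6 vars (64 assignments).
An assignment satisfies CNF iff every clause has >=1 true literal.
Check each row (bits = x1,x2,x3,x4,x5,x6; clause T/F shown):
  row 0 [000000]: clauses=TTF -> 0
  row 1 [000001]: clauses=TTF -> 0
  row 2 [000010]: clauses=TTF -> 0
  row 3 [000011]: clauses=TTF -> 0
  row 4 [000100]: clauses=TTF -> 0
  (every remaining row is evaluated the same way; all 64 results are listed next)
Full result column, 8 rows per line (x1,x2,x3 fixed per line; x4,x5,x6 runs 000..111 left to right):
  rows 0-7 [x1,x2,x3=000]: 00000000  (ones: 0)
  rows 8-15 [x1,x2,x3=001]: 00000000  (ones: 0)
  rows 16-23 [x1,x2,x3=010]: 11111111  (ones: 8)
  rows 24-31 [x1,x2,x3=011]: 11011101  (ones: 6)
  rows 32-39 [x1,x2,x3=100]: 00000000  (ones: 0)
  rows 40-47 [x1,x2,x3=101]: 00000000  (ones: 0)
  rows 48-55 [x1,x2,x3=110]: 00001111  (ones: 4)
  rows 56-63 [x1,x2,x3=111]: 00001101  (ones: 3)
Satisfying assignments = 0+0+8+6+0+0+4+3 = 21

21


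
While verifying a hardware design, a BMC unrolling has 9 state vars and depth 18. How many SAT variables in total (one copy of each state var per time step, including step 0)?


BMC unrolls to depth k, creating one copy of each state var for steps 0..k.
Step count = 18 + 1 = 19 (steps 0 through 18)
Vars per step = 9
Total = 9 * 19 = 171

171


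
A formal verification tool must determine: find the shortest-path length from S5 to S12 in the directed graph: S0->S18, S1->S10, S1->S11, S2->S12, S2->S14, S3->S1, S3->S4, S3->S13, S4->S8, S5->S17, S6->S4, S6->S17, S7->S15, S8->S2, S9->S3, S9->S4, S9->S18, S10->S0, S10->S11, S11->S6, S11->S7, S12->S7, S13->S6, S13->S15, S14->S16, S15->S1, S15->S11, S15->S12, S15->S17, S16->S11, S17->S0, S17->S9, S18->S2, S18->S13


BFS layer-by-layer from S5:
  dist 0: {S5}
  dist 1: {S17}
  dist 2: {S0, S9}
  dist 3: {S3, S4, S18}
  dist 4: {S1, S2, S8, S13}
  dist 5: {S6, S10, S11, S12, S14, S15}
  -> S12 reached at distance 5
Shortest path length = 5

5


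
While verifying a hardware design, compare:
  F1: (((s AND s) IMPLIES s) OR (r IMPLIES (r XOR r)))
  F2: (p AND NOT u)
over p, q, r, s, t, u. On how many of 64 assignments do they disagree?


F1 = (((s AND s) IMPLIES s) OR (r IMPLIES (r XOR r)))
F2 = (p AND NOT u)
Evaluate both on each of 64 rows (bits = p,q,r,s,t,u):
  row 0 [000000]: F1=1 F2=0 (differ) -> 1
  row 1 [000001]: F1=1 F2=0 (differ) -> 1
  row 2 [000010]: F1=1 F2=0 (differ) -> 1
  row 3 [000011]: F1=1 F2=0 (differ) -> 1
  row 4 [000100]: F1=1 F2=0 (differ) -> 1
  (every remaining row is evaluated the same way; all 64 results are listed next)
Full result column, 8 rows per line (p,q,r fixed per line; s,t,u runs 000..111 left to right):
  rows 0-7 [p,q,r=000]: 11111111  (ones: 8)
  rows 8-15 [p,q,r=001]: 11111111  (ones: 8)
  rows 16-23 [p,q,r=010]: 11111111  (ones: 8)
  rows 24-31 [p,q,r=011]: 11111111  (ones: 8)
  rows 32-39 [p,q,r=100]: 01010101  (ones: 4)
  rows 40-47 [p,q,r=101]: 01010101  (ones: 4)
  rows 48-55 [p,q,r=110]: 01010101  (ones: 4)
  rows 56-63 [p,q,r=111]: 01010101  (ones: 4)
Disagreements = 8+8+8+8+4+4+4+4 = 48

48


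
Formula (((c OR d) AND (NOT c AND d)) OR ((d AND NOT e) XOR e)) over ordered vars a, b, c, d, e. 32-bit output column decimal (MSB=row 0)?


Formula: (((c OR d) AND (NOT c AND d)) OR ((d AND NOT e) XOR e)) over a, b, c, d, e (32 rows)
Evaluate each row (bits = a,b,c,d,e, MSB first):
  row 0 [00000]: (((0 OR 0) AND (NOT 0 AND 0)) OR ((0 AND NOT 0) XOR 0)) -> 0
  row 1 [00001]: (((0 OR 0) AND (NOT 0 AND 0)) OR ((0 AND NOT 1) XOR 1)) -> 1
  row 2 [00010]: (((0 OR 1) AND (NOT 0 AND 1)) OR ((1 AND NOT 0) XOR 0)) -> 1
  row 3 [00011]: (((0 OR 1) AND (NOT 0 AND 1)) OR ((1 AND NOT 1) XOR 1)) -> 1
  row 4 [00100]: (((1 OR 0) AND (NOT 1 AND 0)) OR ((0 AND NOT 0) XOR 0)) -> 0
  row 5 [00101]: (((1 OR 0) AND (NOT 1 AND 0)) OR ((0 AND NOT 1) XOR 1)) -> 1
  row 6 [00110]: (((1 OR 1) AND (NOT 1 AND 1)) OR ((1 AND NOT 0) XOR 0)) -> 1
  row 7 [00111]: (((1 OR 1) AND (NOT 1 AND 1)) OR ((1 AND NOT 1) XOR 1)) -> 1
  row 8 [01000]: (((0 OR 0) AND (NOT 0 AND 0)) OR ((0 AND NOT 0) XOR 0)) -> 0
  row 9 [01001]: (((0 OR 0) AND (NOT 0 AND 0)) OR ((0 AND NOT 1) XOR 1)) -> 1
  row 10 [01010]: (((0 OR 1) AND (NOT 0 AND 1)) OR ((1 AND NOT 0) XOR 0)) -> 1
  row 11 [01011]: (((0 OR 1) AND (NOT 0 AND 1)) OR ((1 AND NOT 1) XOR 1)) -> 1
  row 12 [01100]: (((1 OR 0) AND (NOT 1 AND 0)) OR ((0 AND NOT 0) XOR 0)) -> 0
  row 13 [01101]: (((1 OR 0) AND (NOT 1 AND 0)) OR ((0 AND NOT 1) XOR 1)) -> 1
  row 14 [01110]: (((1 OR 1) AND (NOT 1 AND 1)) OR ((1 AND NOT 0) XOR 0)) -> 1
  row 15 [01111]: (((1 OR 1) AND (NOT 1 AND 1)) OR ((1 AND NOT 1) XOR 1)) -> 1
  row 16 [10000]: (((0 OR 0) AND (NOT 0 AND 0)) OR ((0 AND NOT 0) XOR 0)) -> 0
  row 17 [10001]: (((0 OR 0) AND (NOT 0 AND 0)) OR ((0 AND NOT 1) XOR 1)) -> 1
  row 18 [10010]: (((0 OR 1) AND (NOT 0 AND 1)) OR ((1 AND NOT 0) XOR 0)) -> 1
  row 19 [10011]: (((0 OR 1) AND (NOT 0 AND 1)) OR ((1 AND NOT 1) XOR 1)) -> 1
  row 20 [10100]: (((1 OR 0) AND (NOT 1 AND 0)) OR ((0 AND NOT 0) XOR 0)) -> 0
  row 21 [10101]: (((1 OR 0) AND (NOT 1 AND 0)) OR ((0 AND NOT 1) XOR 1)) -> 1
  row 22 [10110]: (((1 OR 1) AND (NOT 1 AND 1)) OR ((1 AND NOT 0) XOR 0)) -> 1
  row 23 [10111]: (((1 OR 1) AND (NOT 1 AND 1)) OR ((1 AND NOT 1) XOR 1)) -> 1
  row 24 [11000]: (((0 OR 0) AND (NOT 0 AND 0)) OR ((0 AND NOT 0) XOR 0)) -> 0
  row 25 [11001]: (((0 OR 0) AND (NOT 0 AND 0)) OR ((0 AND NOT 1) XOR 1)) -> 1
  row 26 [11010]: (((0 OR 1) AND (NOT 0 AND 1)) OR ((1 AND NOT 0) XOR 0)) -> 1
  row 27 [11011]: (((0 OR 1) AND (NOT 0 AND 1)) OR ((1 AND NOT 1) XOR 1)) -> 1
  row 28 [11100]: (((1 OR 0) AND (NOT 1 AND 0)) OR ((0 AND NOT 0) XOR 0)) -> 0
  row 29 [11101]: (((1 OR 0) AND (NOT 1 AND 0)) OR ((0 AND NOT 1) XOR 1)) -> 1
  row 30 [11110]: (((1 OR 1) AND (NOT 1 AND 1)) OR ((1 AND NOT 0) XOR 0)) -> 1
  row 31 [11111]: (((1 OR 1) AND (NOT 1 AND 1)) OR ((1 AND NOT 1) XOR 1)) -> 1
Full result column, 4 rows per line (a,b,c fixed per line; d,e runs 00..11 left to right):
  rows 0-3 [a,b,c=000]: 0111  = hex 7
  rows 4-7 [a,b,c=001]: 0111  = hex 7
  rows 8-11 [a,b,c=010]: 0111  = hex 7
  rows 12-15 [a,b,c=011]: 0111  = hex 7
  rows 16-19 [a,b,c=100]: 0111  = hex 7
  rows 20-23 [a,b,c=101]: 0111  = hex 7
  rows 24-27 [a,b,c=110]: 0111  = hex 7
  rows 28-31 [a,b,c=111]: 0111  = hex 7
Output column (row 0 .. row 31) = 01110111011101110111011101110111
Output column grouped in 4s = 0111 0111 0111 0111 0111 0111 0111 0111 = 0x77777777
Convert to decimal digit by digit (value = value*16 + digit):
  7 -> 7
  7*16 + 7 = 119
  119*16 + 7 = 1911
  1911*16 + 7 = 30583
  30583*16 + 7 = 489335
  489335*16 + 7 = 7829367
  7829367*16 + 7 = 125269879
  125269879*16 + 7 = 2004318071
Decimal = 2004318071

2004318071


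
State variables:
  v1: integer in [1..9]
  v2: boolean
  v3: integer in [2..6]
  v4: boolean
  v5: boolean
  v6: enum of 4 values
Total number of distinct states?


State space = product of domain sizes of all variables.
Domain sizes:
  v1 (integer in [1..9]): 9
  v2 (boolean): 2
  v3 (integer in [2..6]): 5
  v4 (boolean): 2
  v5 (boolean): 2
  v6 (enum of 4 values): 4
Product = 9 * 2 * 5 * 2 * 2 * 4 = 1440

1440


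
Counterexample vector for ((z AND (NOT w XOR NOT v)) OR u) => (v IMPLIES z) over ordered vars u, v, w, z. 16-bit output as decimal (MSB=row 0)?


F1 = ((z AND (NOT w XOR NOT v)) OR u)
F2 = (v IMPLIES z)
Counterexample to F1=>F2 is where F1=1 and F2=0.
Evaluate each row (bits = u,v,w,z, MSB first):
  row 0 [0000]: F1=0 F2=1 -> F1&~F2 -> 0
  row 1 [0001]: F1=0 F2=1 -> F1&~F2 -> 0
  row 2 [0010]: F1=0 F2=1 -> F1&~F2 -> 0
  row 3 [0011]: F1=1 F2=1 -> F1&~F2 -> 0
  row 4 [0100]: F1=0 F2=0 -> F1&~F2 -> 0
  row 5 [0101]: F1=1 F2=1 -> F1&~F2 -> 0
  row 6 [0110]: F1=0 F2=0 -> F1&~F2 -> 0
  row 7 [0111]: F1=0 F2=1 -> F1&~F2 -> 0
  row 8 [1000]: F1=1 F2=1 -> F1&~F2 -> 0
  row 9 [1001]: F1=1 F2=1 -> F1&~F2 -> 0
  row 10 [1010]: F1=1 F2=1 -> F1&~F2 -> 0
  row 11 [1011]: F1=1 F2=1 -> F1&~F2 -> 0
  row 12 [1100]: F1=1 F2=0 -> F1&~F2 -> 1
  row 13 [1101]: F1=1 F2=1 -> F1&~F2 -> 0
  row 14 [1110]: F1=1 F2=0 -> F1&~F2 -> 1
  row 15 [1111]: F1=1 F2=1 -> F1&~F2 -> 0
Full result column, 4 rows per line (u,v fixed per line; w,z runs 00..11 left to right):
  rows 0-3 [u,v=00]: 0000  = hex 0
  rows 4-7 [u,v=01]: 0000  = hex 0
  rows 8-11 [u,v=10]: 0000  = hex 0
  rows 12-15 [u,v=11]: 1010  = hex A
Counterexample vector (row 0 .. row 15) = 0000000000001010
Output column grouped in 4s = 0000 0000 0000 1010 = 0x000A
Convert to decimal digit by digit (value = value*16 + digit):
  0 -> 0
  0*16 + 0 = 0
  0*16 + 0 = 0
  0*16 + 10 (A) = 10
Decimal = 10

10


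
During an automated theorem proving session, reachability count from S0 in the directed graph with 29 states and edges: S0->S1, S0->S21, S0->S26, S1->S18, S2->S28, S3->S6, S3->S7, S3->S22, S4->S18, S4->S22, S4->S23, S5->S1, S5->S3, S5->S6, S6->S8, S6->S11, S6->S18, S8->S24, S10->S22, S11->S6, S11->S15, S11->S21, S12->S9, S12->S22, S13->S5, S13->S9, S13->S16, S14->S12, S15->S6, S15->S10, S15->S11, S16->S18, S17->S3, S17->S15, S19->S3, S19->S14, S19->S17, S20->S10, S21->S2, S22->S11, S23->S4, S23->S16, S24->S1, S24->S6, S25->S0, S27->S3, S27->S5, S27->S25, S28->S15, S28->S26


BFS from S0:
  layer 0: {S0}
  layer 1: {S1, S21, S26}
  layer 2: {S2, S18}
  layer 3: {S28}
  layer 4: {S15}
  layer 5: {S6, S10, S11}
  layer 6: {S8, S22}
  layer 7: {S24}
Reachable set: {S0, S1, S2, S6, S8, S10, S11, S15, S18, S21, S22, S24, S26, S28}
Count = 14

14


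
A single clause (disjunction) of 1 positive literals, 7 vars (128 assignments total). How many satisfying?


Step 1: Total=2^7=128
Step 2: Unsat when all 1 false: 2^6=64
Step 3: Sat=128-64=64

64


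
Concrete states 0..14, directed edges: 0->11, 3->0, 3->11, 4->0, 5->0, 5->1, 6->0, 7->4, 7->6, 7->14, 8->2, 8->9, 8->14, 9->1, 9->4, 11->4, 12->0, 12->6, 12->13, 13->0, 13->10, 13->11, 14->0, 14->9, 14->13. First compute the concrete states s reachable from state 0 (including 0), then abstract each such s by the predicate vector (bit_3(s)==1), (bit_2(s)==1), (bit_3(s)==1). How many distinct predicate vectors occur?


BFS from 0:
Concrete reachable: {0, 4, 11}
Abstract via predicates (bit_3(s)==1), (bit_2(s)==1), (bit_3(s)==1):
  (0,0,0) <- {0}
  (0,1,0) <- {4}
  (1,0,1) <- {11}
Distinct abstract states = 3

3


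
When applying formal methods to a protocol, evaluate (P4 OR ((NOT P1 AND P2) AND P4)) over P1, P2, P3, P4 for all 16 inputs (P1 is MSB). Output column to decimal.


Formula: (P4 OR ((NOT P1 AND P2) AND P4)) over P1, P2, P3, P4 (16 rows)
Evaluate each row (bits = P1,P2,P3,P4, MSB first):
  row 0 [0000]: (0 OR ((NOT 0 AND 0) AND 0)) -> 0
  row 1 [0001]: (1 OR ((NOT 0 AND 0) AND 1)) -> 1
  row 2 [0010]: (0 OR ((NOT 0 AND 0) AND 0)) -> 0
  row 3 [0011]: (1 OR ((NOT 0 AND 0) AND 1)) -> 1
  row 4 [0100]: (0 OR ((NOT 0 AND 1) AND 0)) -> 0
  row 5 [0101]: (1 OR ((NOT 0 AND 1) AND 1)) -> 1
  row 6 [0110]: (0 OR ((NOT 0 AND 1) AND 0)) -> 0
  row 7 [0111]: (1 OR ((NOT 0 AND 1) AND 1)) -> 1
  row 8 [1000]: (0 OR ((NOT 1 AND 0) AND 0)) -> 0
  row 9 [1001]: (1 OR ((NOT 1 AND 0) AND 1)) -> 1
  row 10 [1010]: (0 OR ((NOT 1 AND 0) AND 0)) -> 0
  row 11 [1011]: (1 OR ((NOT 1 AND 0) AND 1)) -> 1
  row 12 [1100]: (0 OR ((NOT 1 AND 1) AND 0)) -> 0
  row 13 [1101]: (1 OR ((NOT 1 AND 1) AND 1)) -> 1
  row 14 [1110]: (0 OR ((NOT 1 AND 1) AND 0)) -> 0
  row 15 [1111]: (1 OR ((NOT 1 AND 1) AND 1)) -> 1
Full result column, 4 rows per line (P1,P2 fixed per line; P3,P4 runs 00..11 left to right):
  rows 0-3 [P1,P2=00]: 0101  = hex 5
  rows 4-7 [P1,P2=01]: 0101  = hex 5
  rows 8-11 [P1,P2=10]: 0101  = hex 5
  rows 12-15 [P1,P2=11]: 0101  = hex 5
Output column (row 0 .. row 15) = 0101010101010101
Output column grouped in 4s = 0101 0101 0101 0101 = 0x5555
Convert to decimal digit by digit (value = value*16 + digit):
  5 -> 5
  5*16 + 5 = 85
  85*16 + 5 = 1365
  1365*16 + 5 = 21845
Decimal = 21845

21845


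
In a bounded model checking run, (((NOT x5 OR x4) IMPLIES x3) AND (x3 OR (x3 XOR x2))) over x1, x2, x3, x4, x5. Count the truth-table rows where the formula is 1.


Formula: (((NOT x5 OR x4) IMPLIES x3) AND (x3 OR (x3 XOR x2))) over 5 vars (32 rows)
Evaluate each row (x1, x2, x3, x4, x5 as bits, MSB first):
  row 0 [00000]: (((NOT 0 OR 0) IMPLIES 0) AND (0 OR (0 XOR 0))) -> 0
  row 1 [00001]: (((NOT 1 OR 0) IMPLIES 0) AND (0 OR (0 XOR 0))) -> 0
  row 2 [00010]: (((NOT 0 OR 1) IMPLIES 0) AND (0 OR (0 XOR 0))) -> 0
  row 3 [00011]: (((NOT 1 OR 1) IMPLIES 0) AND (0 OR (0 XOR 0))) -> 0
  row 4 [00100]: (((NOT 0 OR 0) IMPLIES 1) AND (1 OR (1 XOR 0))) -> 1
  row 5 [00101]: (((NOT 1 OR 0) IMPLIES 1) AND (1 OR (1 XOR 0))) -> 1
  row 6 [00110]: (((NOT 0 OR 1) IMPLIES 1) AND (1 OR (1 XOR 0))) -> 1
  row 7 [00111]: (((NOT 1 OR 1) IMPLIES 1) AND (1 OR (1 XOR 0))) -> 1
  row 8 [01000]: (((NOT 0 OR 0) IMPLIES 0) AND (0 OR (0 XOR 1))) -> 0
  row 9 [01001]: (((NOT 1 OR 0) IMPLIES 0) AND (0 OR (0 XOR 1))) -> 1
  row 10 [01010]: (((NOT 0 OR 1) IMPLIES 0) AND (0 OR (0 XOR 1))) -> 0
  row 11 [01011]: (((NOT 1 OR 1) IMPLIES 0) AND (0 OR (0 XOR 1))) -> 0
  row 12 [01100]: (((NOT 0 OR 0) IMPLIES 1) AND (1 OR (1 XOR 1))) -> 1
  row 13 [01101]: (((NOT 1 OR 0) IMPLIES 1) AND (1 OR (1 XOR 1))) -> 1
  row 14 [01110]: (((NOT 0 OR 1) IMPLIES 1) AND (1 OR (1 XOR 1))) -> 1
  row 15 [01111]: (((NOT 1 OR 1) IMPLIES 1) AND (1 OR (1 XOR 1))) -> 1
  row 16 [10000]: (((NOT 0 OR 0) IMPLIES 0) AND (0 OR (0 XOR 0))) -> 0
  row 17 [10001]: (((NOT 1 OR 0) IMPLIES 0) AND (0 OR (0 XOR 0))) -> 0
  row 18 [10010]: (((NOT 0 OR 1) IMPLIES 0) AND (0 OR (0 XOR 0))) -> 0
  row 19 [10011]: (((NOT 1 OR 1) IMPLIES 0) AND (0 OR (0 XOR 0))) -> 0
  row 20 [10100]: (((NOT 0 OR 0) IMPLIES 1) AND (1 OR (1 XOR 0))) -> 1
  row 21 [10101]: (((NOT 1 OR 0) IMPLIES 1) AND (1 OR (1 XOR 0))) -> 1
  row 22 [10110]: (((NOT 0 OR 1) IMPLIES 1) AND (1 OR (1 XOR 0))) -> 1
  row 23 [10111]: (((NOT 1 OR 1) IMPLIES 1) AND (1 OR (1 XOR 0))) -> 1
  row 24 [11000]: (((NOT 0 OR 0) IMPLIES 0) AND (0 OR (0 XOR 1))) -> 0
  row 25 [11001]: (((NOT 1 OR 0) IMPLIES 0) AND (0 OR (0 XOR 1))) -> 1
  row 26 [11010]: (((NOT 0 OR 1) IMPLIES 0) AND (0 OR (0 XOR 1))) -> 0
  row 27 [11011]: (((NOT 1 OR 1) IMPLIES 0) AND (0 OR (0 XOR 1))) -> 0
  row 28 [11100]: (((NOT 0 OR 0) IMPLIES 1) AND (1 OR (1 XOR 1))) -> 1
  row 29 [11101]: (((NOT 1 OR 0) IMPLIES 1) AND (1 OR (1 XOR 1))) -> 1
  row 30 [11110]: (((NOT 0 OR 1) IMPLIES 1) AND (1 OR (1 XOR 1))) -> 1
  row 31 [11111]: (((NOT 1 OR 1) IMPLIES 1) AND (1 OR (1 XOR 1))) -> 1
Full result column, 8 rows per line (x1,x2 fixed per line; x3,x4,x5 runs 000..111 left to right):
  rows 0-7 [x1,x2=00]: 00001111  (ones: 4)
  rows 8-15 [x1,x2=01]: 01001111  (ones: 5)
  rows 16-23 [x1,x2=10]: 00001111  (ones: 4)
  rows 24-31 [x1,x2=11]: 01001111  (ones: 5)
Count of 1-rows = 4+5+4+5 = 18

18


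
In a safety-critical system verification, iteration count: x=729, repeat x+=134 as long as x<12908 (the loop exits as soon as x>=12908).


Step 1: x goes from 729 toward 12908 by 134; the body runs while x<12908, so iterations = ceil((bound-start)/step)
Step 2: Distance=12179
Step 3: ceil(12179/134)=91

91


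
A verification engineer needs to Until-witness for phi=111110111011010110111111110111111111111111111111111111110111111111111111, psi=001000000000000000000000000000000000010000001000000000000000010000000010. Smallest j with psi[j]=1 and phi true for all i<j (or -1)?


(phi U psi) at 0: need smallest j with psi[j]=1 and phi[i]=1 for all i in [0,j).
Scan from step 0:
  step 0: phi=1, psi=0 -> continue
  step 1: phi=1, psi=0 -> continue
  step 2: psi=1 and phi held for [0,2) -> witness found
Witness step = 2

2


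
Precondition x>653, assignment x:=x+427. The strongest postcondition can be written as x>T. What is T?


Formula: sp(P, x:=E) = exists old_x. (x = E[old_x/x]) AND P[old_x/x] (old_x is the value of x before the assignment; eliminate old_x by solving x = E[old_x/x] for old_x)
Step 1: Precondition P: x>653, i.e. old_x > 653
Step 2: Assignment gives x = old_x + 427, so old_x = x - 427
Step 3: Substitute into P: x - 427 > 653
Step 4: Simplify: x > 653+427 = 1080

1080


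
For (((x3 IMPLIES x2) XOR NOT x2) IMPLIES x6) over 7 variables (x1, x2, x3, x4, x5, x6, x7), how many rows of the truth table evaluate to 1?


Formula: (((x3 IMPLIES x2) XOR NOT x2) IMPLIES x6) over 7 vars (128 rows)
Evaluate each row (x1, x2, x3, x4, x5, x6, x7 as bits, MSB first):
  row 0 [0000000]: (((0 IMPLIES 0) XOR NOT 0) IMPLIES 0) -> 1
  row 1 [0000001]: (((0 IMPLIES 0) XOR NOT 0) IMPLIES 0) -> 1
  row 2 [0000010]: (((0 IMPLIES 0) XOR NOT 0) IMPLIES 1) -> 1
  row 3 [0000011]: (((0 IMPLIES 0) XOR NOT 0) IMPLIES 1) -> 1
  row 4 [0000100]: (((0 IMPLIES 0) XOR NOT 0) IMPLIES 0) -> 1
  (every remaining row is evaluated the same way; all 128 results are listed next)
Full result column, 8 rows per line (x1,x2,x3,x4 fixed per line; x5,x6,x7 runs 000..111 left to right):
  rows 0-7 [x1,x2,x3,x4=0000]: 11111111  (ones: 8)
  rows 8-15 [x1,x2,x3,x4=0001]: 11111111  (ones: 8)
  rows 16-23 [x1,x2,x3,x4=0010]: 00110011  (ones: 4)
  rows 24-31 [x1,x2,x3,x4=0011]: 00110011  (ones: 4)
  rows 32-39 [x1,x2,x3,x4=0100]: 00110011  (ones: 4)
  rows 40-47 [x1,x2,x3,x4=0101]: 00110011  (ones: 4)
  rows 48-55 [x1,x2,x3,x4=0110]: 00110011  (ones: 4)
  rows 56-63 [x1,x2,x3,x4=0111]: 00110011  (ones: 4)
  rows 64-71 [x1,x2,x3,x4=1000]: 11111111  (ones: 8)
  rows 72-79 [x1,x2,x3,x4=1001]: 11111111  (ones: 8)
  rows 80-87 [x1,x2,x3,x4=1010]: 00110011  (ones: 4)
  rows 88-95 [x1,x2,x3,x4=1011]: 00110011  (ones: 4)
  rows 96-103 [x1,x2,x3,x4=1100]: 00110011  (ones: 4)
  rows 104-111 [x1,x2,x3,x4=1101]: 00110011  (ones: 4)
  rows 112-119 [x1,x2,x3,x4=1110]: 00110011  (ones: 4)
  rows 120-127 [x1,x2,x3,x4=1111]: 00110011  (ones: 4)
Count of 1-rows = 8+8+4+4+4+4+4+4+8+8+4+4+4+4+4+4 = 80

80


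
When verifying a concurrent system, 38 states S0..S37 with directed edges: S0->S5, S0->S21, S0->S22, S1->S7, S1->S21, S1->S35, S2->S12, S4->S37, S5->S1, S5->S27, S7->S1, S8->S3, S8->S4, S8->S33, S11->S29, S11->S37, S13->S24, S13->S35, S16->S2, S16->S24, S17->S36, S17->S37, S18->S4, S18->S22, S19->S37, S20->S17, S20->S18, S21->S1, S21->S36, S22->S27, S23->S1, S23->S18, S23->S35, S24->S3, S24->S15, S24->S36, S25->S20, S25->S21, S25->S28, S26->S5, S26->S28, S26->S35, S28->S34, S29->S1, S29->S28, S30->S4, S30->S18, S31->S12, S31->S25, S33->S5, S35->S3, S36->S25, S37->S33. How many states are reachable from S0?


BFS from S0:
  layer 0: {S0}
  layer 1: {S5, S21, S22}
  layer 2: {S1, S27, S36}
  layer 3: {S7, S25, S35}
  layer 4: {S3, S20, S28}
  layer 5: {S17, S18, S34}
  layer 6: {S4, S37}
  layer 7: {S33}
Reachable set: {S0, S1, S3, S4, S5, S7, S17, S18, S20, S21, S22, S25, S27, S28, S33, S34, S35, S36, S37}
Count = 19

19


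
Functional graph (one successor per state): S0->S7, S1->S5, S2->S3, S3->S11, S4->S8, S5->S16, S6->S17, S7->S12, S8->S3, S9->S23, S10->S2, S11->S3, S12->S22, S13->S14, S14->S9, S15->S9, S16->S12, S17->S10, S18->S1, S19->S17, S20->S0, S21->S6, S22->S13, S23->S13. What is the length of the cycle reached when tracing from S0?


Trace from S0 until a state repeats:
  S0 -> S7 -> S12 -> S22 -> S13 -> S14 -> S9 -> S23 -> S13
S13 first seen at step 4, revisited at step 8.
Cycle length = 8 - 4 = 4

4


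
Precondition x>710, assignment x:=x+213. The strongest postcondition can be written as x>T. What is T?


Formula: sp(P, x:=E) = exists old_x. (x = E[old_x/x]) AND P[old_x/x] (old_x is the value of x before the assignment; eliminate old_x by solving x = E[old_x/x] for old_x)
Step 1: Precondition P: x>710, i.e. old_x > 710
Step 2: Assignment gives x = old_x + 213, so old_x = x - 213
Step 3: Substitute into P: x - 213 > 710
Step 4: Simplify: x > 710+213 = 923

923


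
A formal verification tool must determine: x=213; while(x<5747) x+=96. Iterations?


Step 1: x goes from 213 toward 5747 by 96; the body runs while x<5747, so iterations = ceil((bound-start)/step)
Step 2: Distance=5534
Step 3: ceil(5534/96)=58

58


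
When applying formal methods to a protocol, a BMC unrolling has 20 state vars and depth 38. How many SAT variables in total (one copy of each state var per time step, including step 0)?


BMC unrolls to depth k, creating one copy of each state var for steps 0..k.
Step count = 38 + 1 = 39 (steps 0 through 38)
Vars per step = 20
Total = 20 * 39 = 780

780


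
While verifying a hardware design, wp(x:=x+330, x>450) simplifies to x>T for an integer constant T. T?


Formula: wp(x:=E, P) = P[E/x] (substitute E for x in postcondition)
Step 1: Postcondition: x>450
Step 2: Substitute x+330 for x: x+330>450
Step 3: Solve for x: x > 450-330 = 120

120


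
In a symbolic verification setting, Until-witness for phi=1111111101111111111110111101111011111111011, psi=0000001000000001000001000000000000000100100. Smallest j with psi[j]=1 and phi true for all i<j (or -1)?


(phi U psi) at 0: need smallest j with psi[j]=1 and phi[i]=1 for all i in [0,j).
Scan from step 0:
  step 0: phi=1, psi=0 -> continue
  step 1: phi=1, psi=0 -> continue
  step 2: phi=1, psi=0 -> continue
  step 3: phi=1, psi=0 -> continue
  step 6: psi=1 and phi held for [0,6) -> witness found
Witness step = 6

6


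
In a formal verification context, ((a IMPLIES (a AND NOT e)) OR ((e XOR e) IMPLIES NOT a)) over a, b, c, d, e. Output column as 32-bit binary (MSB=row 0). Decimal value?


Formula: ((a IMPLIES (a AND NOT e)) OR ((e XOR e) IMPLIES NOT a)) over a, b, c, d, e (32 rows)
Evaluate each row (bits = a,b,c,d,e, MSB first):
  row 0 [00000]: ((0 IMPLIES (0 AND NOT 0)) OR ((0 XOR 0) IMPLIES NOT 0)) -> 1
  row 1 [00001]: ((0 IMPLIES (0 AND NOT 1)) OR ((1 XOR 1) IMPLIES NOT 0)) -> 1
  row 2 [00010]: ((0 IMPLIES (0 AND NOT 0)) OR ((0 XOR 0) IMPLIES NOT 0)) -> 1
  row 3 [00011]: ((0 IMPLIES (0 AND NOT 1)) OR ((1 XOR 1) IMPLIES NOT 0)) -> 1
  row 4 [00100]: ((0 IMPLIES (0 AND NOT 0)) OR ((0 XOR 0) IMPLIES NOT 0)) -> 1
  row 5 [00101]: ((0 IMPLIES (0 AND NOT 1)) OR ((1 XOR 1) IMPLIES NOT 0)) -> 1
  row 6 [00110]: ((0 IMPLIES (0 AND NOT 0)) OR ((0 XOR 0) IMPLIES NOT 0)) -> 1
  row 7 [00111]: ((0 IMPLIES (0 AND NOT 1)) OR ((1 XOR 1) IMPLIES NOT 0)) -> 1
  row 8 [01000]: ((0 IMPLIES (0 AND NOT 0)) OR ((0 XOR 0) IMPLIES NOT 0)) -> 1
  row 9 [01001]: ((0 IMPLIES (0 AND NOT 1)) OR ((1 XOR 1) IMPLIES NOT 0)) -> 1
  row 10 [01010]: ((0 IMPLIES (0 AND NOT 0)) OR ((0 XOR 0) IMPLIES NOT 0)) -> 1
  row 11 [01011]: ((0 IMPLIES (0 AND NOT 1)) OR ((1 XOR 1) IMPLIES NOT 0)) -> 1
  row 12 [01100]: ((0 IMPLIES (0 AND NOT 0)) OR ((0 XOR 0) IMPLIES NOT 0)) -> 1
  row 13 [01101]: ((0 IMPLIES (0 AND NOT 1)) OR ((1 XOR 1) IMPLIES NOT 0)) -> 1
  row 14 [01110]: ((0 IMPLIES (0 AND NOT 0)) OR ((0 XOR 0) IMPLIES NOT 0)) -> 1
  row 15 [01111]: ((0 IMPLIES (0 AND NOT 1)) OR ((1 XOR 1) IMPLIES NOT 0)) -> 1
  row 16 [10000]: ((1 IMPLIES (1 AND NOT 0)) OR ((0 XOR 0) IMPLIES NOT 1)) -> 1
  row 17 [10001]: ((1 IMPLIES (1 AND NOT 1)) OR ((1 XOR 1) IMPLIES NOT 1)) -> 1
  row 18 [10010]: ((1 IMPLIES (1 AND NOT 0)) OR ((0 XOR 0) IMPLIES NOT 1)) -> 1
  row 19 [10011]: ((1 IMPLIES (1 AND NOT 1)) OR ((1 XOR 1) IMPLIES NOT 1)) -> 1
  row 20 [10100]: ((1 IMPLIES (1 AND NOT 0)) OR ((0 XOR 0) IMPLIES NOT 1)) -> 1
  row 21 [10101]: ((1 IMPLIES (1 AND NOT 1)) OR ((1 XOR 1) IMPLIES NOT 1)) -> 1
  row 22 [10110]: ((1 IMPLIES (1 AND NOT 0)) OR ((0 XOR 0) IMPLIES NOT 1)) -> 1
  row 23 [10111]: ((1 IMPLIES (1 AND NOT 1)) OR ((1 XOR 1) IMPLIES NOT 1)) -> 1
  row 24 [11000]: ((1 IMPLIES (1 AND NOT 0)) OR ((0 XOR 0) IMPLIES NOT 1)) -> 1
  row 25 [11001]: ((1 IMPLIES (1 AND NOT 1)) OR ((1 XOR 1) IMPLIES NOT 1)) -> 1
  row 26 [11010]: ((1 IMPLIES (1 AND NOT 0)) OR ((0 XOR 0) IMPLIES NOT 1)) -> 1
  row 27 [11011]: ((1 IMPLIES (1 AND NOT 1)) OR ((1 XOR 1) IMPLIES NOT 1)) -> 1
  row 28 [11100]: ((1 IMPLIES (1 AND NOT 0)) OR ((0 XOR 0) IMPLIES NOT 1)) -> 1
  row 29 [11101]: ((1 IMPLIES (1 AND NOT 1)) OR ((1 XOR 1) IMPLIES NOT 1)) -> 1
  row 30 [11110]: ((1 IMPLIES (1 AND NOT 0)) OR ((0 XOR 0) IMPLIES NOT 1)) -> 1
  row 31 [11111]: ((1 IMPLIES (1 AND NOT 1)) OR ((1 XOR 1) IMPLIES NOT 1)) -> 1
Full result column, 4 rows per line (a,b,c fixed per line; d,e runs 00..11 left to right):
  rows 0-3 [a,b,c=000]: 1111  = hex F
  rows 4-7 [a,b,c=001]: 1111  = hex F
  rows 8-11 [a,b,c=010]: 1111  = hex F
  rows 12-15 [a,b,c=011]: 1111  = hex F
  rows 16-19 [a,b,c=100]: 1111  = hex F
  rows 20-23 [a,b,c=101]: 1111  = hex F
  rows 24-27 [a,b,c=110]: 1111  = hex F
  rows 28-31 [a,b,c=111]: 1111  = hex F
Output column (row 0 .. row 31) = 11111111111111111111111111111111
Output column grouped in 4s = 1111 1111 1111 1111 1111 1111 1111 1111 = 0xFFFFFFFF
Convert to decimal digit by digit (value = value*16 + digit):
  F -> 15
  15*16 + 15 (F) = 255
  255*16 + 15 (F) = 4095
  4095*16 + 15 (F) = 65535
  65535*16 + 15 (F) = 1048575
  1048575*16 + 15 (F) = 16777215
  16777215*16 + 15 (F) = 268435455
  268435455*16 + 15 (F) = 4294967295
Decimal = 4294967295

4294967295


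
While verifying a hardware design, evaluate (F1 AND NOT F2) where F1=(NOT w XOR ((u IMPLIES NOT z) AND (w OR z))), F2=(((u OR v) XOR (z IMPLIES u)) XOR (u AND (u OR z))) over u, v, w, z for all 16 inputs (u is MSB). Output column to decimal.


F1 = (NOT w XOR ((u IMPLIES NOT z) AND (w OR z)))
F2 = (((u OR v) XOR (z IMPLIES u)) XOR (u AND (u OR z)))
Counterexample to F1=>F2 is where F1=1 and F2=0.
Evaluate each row (bits = u,v,w,z, MSB first):
  row 0 [0000]: F1=1 F2=1 -> F1&~F2 -> 0
  row 1 [0001]: F1=0 F2=0 -> F1&~F2 -> 0
  row 2 [0010]: F1=1 F2=1 -> F1&~F2 -> 0
  row 3 [0011]: F1=1 F2=0 -> F1&~F2 -> 1
  row 4 [0100]: F1=1 F2=0 -> F1&~F2 -> 1
  row 5 [0101]: F1=0 F2=1 -> F1&~F2 -> 0
  row 6 [0110]: F1=1 F2=0 -> F1&~F2 -> 1
  row 7 [0111]: F1=1 F2=1 -> F1&~F2 -> 0
  row 8 [1000]: F1=1 F2=1 -> F1&~F2 -> 0
  row 9 [1001]: F1=1 F2=1 -> F1&~F2 -> 0
  row 10 [1010]: F1=1 F2=1 -> F1&~F2 -> 0
  row 11 [1011]: F1=0 F2=1 -> F1&~F2 -> 0
  row 12 [1100]: F1=1 F2=1 -> F1&~F2 -> 0
  row 13 [1101]: F1=1 F2=1 -> F1&~F2 -> 0
  row 14 [1110]: F1=1 F2=1 -> F1&~F2 -> 0
  row 15 [1111]: F1=0 F2=1 -> F1&~F2 -> 0
Full result column, 4 rows per line (u,v fixed per line; w,z runs 00..11 left to right):
  rows 0-3 [u,v=00]: 0001  = hex 1
  rows 4-7 [u,v=01]: 1010  = hex A
  rows 8-11 [u,v=10]: 0000  = hex 0
  rows 12-15 [u,v=11]: 0000  = hex 0
Counterexample vector (row 0 .. row 15) = 0001101000000000
Output column grouped in 4s = 0001 1010 0000 0000 = 0x1A00
Convert to decimal digit by digit (value = value*16 + digit):
  1 -> 1
  1*16 + 10 (A) = 26
  26*16 + 0 = 416
  416*16 + 0 = 6656
Decimal = 6656

6656


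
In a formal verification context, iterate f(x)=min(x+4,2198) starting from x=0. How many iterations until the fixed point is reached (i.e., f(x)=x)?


Step 1: x=0, cap=2198, increment=4
Step 2: x grows by 4 each step until capped at 2198; fixed point is x=2198
Step 3: iterations = ceil(2198/4) = 550

550


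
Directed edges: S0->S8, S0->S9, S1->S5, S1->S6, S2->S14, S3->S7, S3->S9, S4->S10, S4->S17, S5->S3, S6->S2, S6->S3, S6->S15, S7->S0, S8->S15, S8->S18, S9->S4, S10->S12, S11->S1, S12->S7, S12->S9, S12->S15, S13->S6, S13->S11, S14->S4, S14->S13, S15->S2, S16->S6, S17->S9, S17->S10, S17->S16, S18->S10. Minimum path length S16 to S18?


BFS layer-by-layer from S16:
  dist 0: {S16}
  dist 1: {S6}
  dist 2: {S2, S3, S15}
  dist 3: {S7, S9, S14}
  dist 4: {S0, S4, S13}
  dist 5: {S8, S10, S11, S17}
  dist 6: {S1, S12, S18}
  -> S18 reached at distance 6
Shortest path length = 6

6


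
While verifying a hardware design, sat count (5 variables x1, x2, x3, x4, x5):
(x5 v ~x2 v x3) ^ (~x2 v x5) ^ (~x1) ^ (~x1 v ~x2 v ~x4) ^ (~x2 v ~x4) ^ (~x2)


CNF with 6 clauses over 5 vars (32 assignments).
An assignment satisfies CNF iff every clause has >=1 true literal.
Check each row (bits = x1,x2,x3,x4,x5; clause T/F shown):
  row 0 [00000]: clauses=TTTTTT -> 1
  row 1 [00001]: clauses=TTTTTT -> 1
  row 2 [00010]: clauses=TTTTTT -> 1
  row 3 [00011]: clauses=TTTTTT -> 1
  row 4 [00100]: clauses=TTTTTT -> 1
  row 5 [00101]: clauses=TTTTTT -> 1
  row 6 [00110]: clauses=TTTTTT -> 1
  row 7 [00111]: clauses=TTTTTT -> 1
  row 8 [01000]: clauses=FFTTTF -> 0
  row 9 [01001]: clauses=TTTTTF -> 0
  row 10 [01010]: clauses=FFTTFF -> 0
  row 11 [01011]: clauses=TTTTFF -> 0
  row 12 [01100]: clauses=TFTTTF -> 0
  row 13 [01101]: clauses=TTTTTF -> 0
  row 14 [01110]: clauses=TFTTFF -> 0
  row 15 [01111]: clauses=TTTTFF -> 0
  row 16 [10000]: clauses=TTFTTT -> 0
  row 17 [10001]: clauses=TTFTTT -> 0
  row 18 [10010]: clauses=TTFTTT -> 0
  row 19 [10011]: clauses=TTFTTT -> 0
  row 20 [10100]: clauses=TTFTTT -> 0
  row 21 [10101]: clauses=TTFTTT -> 0
  row 22 [10110]: clauses=TTFTTT -> 0
  row 23 [10111]: clauses=TTFTTT -> 0
  row 24 [11000]: clauses=FFFTTF -> 0
  row 25 [11001]: clauses=TTFTTF -> 0
  row 26 [11010]: clauses=FFFFFF -> 0
  row 27 [11011]: clauses=TTFFFF -> 0
  row 28 [11100]: clauses=TFFTTF -> 0
  row 29 [11101]: clauses=TTFTTF -> 0
  row 30 [11110]: clauses=TFFFFF -> 0
  row 31 [11111]: clauses=TTFFFF -> 0
Full result column, 8 rows per line (x1,x2 fixed per line; x3,x4,x5 runs 000..111 left to right):
  rows 0-7 [x1,x2=00]: 11111111  (ones: 8)
  rows 8-15 [x1,x2=01]: 00000000  (ones: 0)
  rows 16-23 [x1,x2=10]: 00000000  (ones: 0)
  rows 24-31 [x1,x2=11]: 00000000  (ones: 0)
Satisfying assignments = 8+0+0+0 = 8

8


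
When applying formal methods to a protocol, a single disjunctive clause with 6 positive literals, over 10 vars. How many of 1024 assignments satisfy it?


Step 1: Total=2^10=1024
Step 2: Unsat when all 6 false: 2^4=16
Step 3: Sat=1024-16=1008

1008


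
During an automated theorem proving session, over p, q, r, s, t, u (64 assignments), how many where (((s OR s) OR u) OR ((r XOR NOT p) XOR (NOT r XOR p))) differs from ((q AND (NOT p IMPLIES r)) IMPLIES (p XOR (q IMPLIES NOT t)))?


F1 = (((s OR s) OR u) OR ((r XOR NOT p) XOR (NOT r XOR p)))
F2 = ((q AND (NOT p IMPLIES r)) IMPLIES (p XOR (q IMPLIES NOT t)))
Evaluate both on each of 64 rows (bits = p,q,r,s,t,u):
  row 0 [000000]: F1=0 F2=1 (differ) -> 1
  row 1 [000001]: F1=1 F2=1 -> 0
  row 2 [000010]: F1=0 F2=1 (differ) -> 1
  row 3 [000011]: F1=1 F2=1 -> 0
  row 4 [000100]: F1=1 F2=1 -> 0
  (every remaining row is evaluated the same way; all 64 results are listed next)
Full result column, 8 rows per line (p,q,r fixed per line; s,t,u runs 000..111 left to right):
  rows 0-7 [p,q,r=000]: 10100000  (ones: 2)
  rows 8-15 [p,q,r=001]: 10100000  (ones: 2)
  rows 16-23 [p,q,r=010]: 10100000  (ones: 2)
  rows 24-31 [p,q,r=011]: 10010011  (ones: 4)
  rows 32-39 [p,q,r=100]: 10100000  (ones: 2)
  rows 40-47 [p,q,r=101]: 10100000  (ones: 2)
  rows 48-55 [p,q,r=110]: 01101100  (ones: 4)
  rows 56-63 [p,q,r=111]: 01101100  (ones: 4)
Disagreements = 2+2+2+4+2+2+4+4 = 22

22


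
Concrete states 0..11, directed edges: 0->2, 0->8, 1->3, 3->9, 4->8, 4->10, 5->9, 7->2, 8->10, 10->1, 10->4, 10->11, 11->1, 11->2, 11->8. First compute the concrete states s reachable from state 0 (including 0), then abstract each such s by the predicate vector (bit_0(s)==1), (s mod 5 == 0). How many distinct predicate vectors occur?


BFS from 0:
Concrete reachable: {0, 1, 2, 3, 4, 8, 9, 10, 11}
Abstract via predicates (bit_0(s)==1), (s mod 5 == 0):
  (0,0) <- {2, 4, 8}
  (0,1) <- {0, 10}
  (1,0) <- {1, 3, 9, 11}
Distinct abstract states = 3

3


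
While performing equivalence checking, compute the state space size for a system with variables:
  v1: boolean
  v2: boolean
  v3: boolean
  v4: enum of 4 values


State space = product of domain sizes of all variables.
Domain sizes:
  v1 (boolean): 2
  v2 (boolean): 2
  v3 (boolean): 2
  v4 (enum of 4 values): 4
Product = 2 * 2 * 2 * 4 = 32

32


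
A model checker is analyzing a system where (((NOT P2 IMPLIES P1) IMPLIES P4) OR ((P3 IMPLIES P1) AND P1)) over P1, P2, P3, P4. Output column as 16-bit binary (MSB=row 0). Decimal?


Formula: (((NOT P2 IMPLIES P1) IMPLIES P4) OR ((P3 IMPLIES P1) AND P1)) over P1, P2, P3, P4 (16 rows)
Evaluate each row (bits = P1,P2,P3,P4, MSB first):
  row 0 [0000]: (((NOT 0 IMPLIES 0) IMPLIES 0) OR ((0 IMPLIES 0) AND 0)) -> 1
  row 1 [0001]: (((NOT 0 IMPLIES 0) IMPLIES 1) OR ((0 IMPLIES 0) AND 0)) -> 1
  row 2 [0010]: (((NOT 0 IMPLIES 0) IMPLIES 0) OR ((1 IMPLIES 0) AND 0)) -> 1
  row 3 [0011]: (((NOT 0 IMPLIES 0) IMPLIES 1) OR ((1 IMPLIES 0) AND 0)) -> 1
  row 4 [0100]: (((NOT 1 IMPLIES 0) IMPLIES 0) OR ((0 IMPLIES 0) AND 0)) -> 0
  row 5 [0101]: (((NOT 1 IMPLIES 0) IMPLIES 1) OR ((0 IMPLIES 0) AND 0)) -> 1
  row 6 [0110]: (((NOT 1 IMPLIES 0) IMPLIES 0) OR ((1 IMPLIES 0) AND 0)) -> 0
  row 7 [0111]: (((NOT 1 IMPLIES 0) IMPLIES 1) OR ((1 IMPLIES 0) AND 0)) -> 1
  row 8 [1000]: (((NOT 0 IMPLIES 1) IMPLIES 0) OR ((0 IMPLIES 1) AND 1)) -> 1
  row 9 [1001]: (((NOT 0 IMPLIES 1) IMPLIES 1) OR ((0 IMPLIES 1) AND 1)) -> 1
  row 10 [1010]: (((NOT 0 IMPLIES 1) IMPLIES 0) OR ((1 IMPLIES 1) AND 1)) -> 1
  row 11 [1011]: (((NOT 0 IMPLIES 1) IMPLIES 1) OR ((1 IMPLIES 1) AND 1)) -> 1
  row 12 [1100]: (((NOT 1 IMPLIES 1) IMPLIES 0) OR ((0 IMPLIES 1) AND 1)) -> 1
  row 13 [1101]: (((NOT 1 IMPLIES 1) IMPLIES 1) OR ((0 IMPLIES 1) AND 1)) -> 1
  row 14 [1110]: (((NOT 1 IMPLIES 1) IMPLIES 0) OR ((1 IMPLIES 1) AND 1)) -> 1
  row 15 [1111]: (((NOT 1 IMPLIES 1) IMPLIES 1) OR ((1 IMPLIES 1) AND 1)) -> 1
Full result column, 4 rows per line (P1,P2 fixed per line; P3,P4 runs 00..11 left to right):
  rows 0-3 [P1,P2=00]: 1111  = hex F
  rows 4-7 [P1,P2=01]: 0101  = hex 5
  rows 8-11 [P1,P2=10]: 1111  = hex F
  rows 12-15 [P1,P2=11]: 1111  = hex F
Output column (row 0 .. row 15) = 1111010111111111
Output column grouped in 4s = 1111 0101 1111 1111 = 0xF5FF
Convert to decimal digit by digit (value = value*16 + digit):
  F -> 15
  15*16 + 5 = 245
  245*16 + 15 (F) = 3935
  3935*16 + 15 (F) = 62975
Decimal = 62975

62975


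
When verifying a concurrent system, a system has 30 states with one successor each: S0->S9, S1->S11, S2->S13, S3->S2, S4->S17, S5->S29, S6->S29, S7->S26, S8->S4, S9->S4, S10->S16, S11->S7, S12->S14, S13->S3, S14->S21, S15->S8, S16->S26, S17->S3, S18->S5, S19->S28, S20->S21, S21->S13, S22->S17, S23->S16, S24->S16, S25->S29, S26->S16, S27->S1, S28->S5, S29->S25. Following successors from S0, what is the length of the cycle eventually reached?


Trace from S0 until a state repeats:
  S0 -> S9 -> S4 -> S17 -> S3 -> S2 -> S13 -> S3
S3 first seen at step 4, revisited at step 7.
Cycle length = 7 - 4 = 3

3


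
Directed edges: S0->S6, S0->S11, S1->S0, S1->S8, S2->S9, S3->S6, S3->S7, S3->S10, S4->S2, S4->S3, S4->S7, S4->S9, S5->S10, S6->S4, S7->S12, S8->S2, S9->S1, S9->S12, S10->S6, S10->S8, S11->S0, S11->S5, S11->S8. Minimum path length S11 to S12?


BFS layer-by-layer from S11:
  dist 0: {S11}
  dist 1: {S0, S5, S8}
  dist 2: {S2, S6, S10}
  dist 3: {S4, S9}
  dist 4: {S1, S3, S7, S12}
  -> S12 reached at distance 4
Shortest path length = 4

4


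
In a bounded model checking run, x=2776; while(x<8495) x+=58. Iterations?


Step 1: x goes from 2776 toward 8495 by 58; the body runs while x<8495, so iterations = ceil((bound-start)/step)
Step 2: Distance=5719
Step 3: ceil(5719/58)=99

99


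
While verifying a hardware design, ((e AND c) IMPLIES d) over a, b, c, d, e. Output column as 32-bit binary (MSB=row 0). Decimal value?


Formula: ((e AND c) IMPLIES d) over a, b, c, d, e (32 rows)
Evaluate each row (bits = a,b,c,d,e, MSB first):
  row 0 [00000]: ((0 AND 0) IMPLIES 0) -> 1
  row 1 [00001]: ((1 AND 0) IMPLIES 0) -> 1
  row 2 [00010]: ((0 AND 0) IMPLIES 1) -> 1
  row 3 [00011]: ((1 AND 0) IMPLIES 1) -> 1
  row 4 [00100]: ((0 AND 1) IMPLIES 0) -> 1
  row 5 [00101]: ((1 AND 1) IMPLIES 0) -> 0
  row 6 [00110]: ((0 AND 1) IMPLIES 1) -> 1
  row 7 [00111]: ((1 AND 1) IMPLIES 1) -> 1
  row 8 [01000]: ((0 AND 0) IMPLIES 0) -> 1
  row 9 [01001]: ((1 AND 0) IMPLIES 0) -> 1
  row 10 [01010]: ((0 AND 0) IMPLIES 1) -> 1
  row 11 [01011]: ((1 AND 0) IMPLIES 1) -> 1
  row 12 [01100]: ((0 AND 1) IMPLIES 0) -> 1
  row 13 [01101]: ((1 AND 1) IMPLIES 0) -> 0
  row 14 [01110]: ((0 AND 1) IMPLIES 1) -> 1
  row 15 [01111]: ((1 AND 1) IMPLIES 1) -> 1
  row 16 [10000]: ((0 AND 0) IMPLIES 0) -> 1
  row 17 [10001]: ((1 AND 0) IMPLIES 0) -> 1
  row 18 [10010]: ((0 AND 0) IMPLIES 1) -> 1
  row 19 [10011]: ((1 AND 0) IMPLIES 1) -> 1
  row 20 [10100]: ((0 AND 1) IMPLIES 0) -> 1
  row 21 [10101]: ((1 AND 1) IMPLIES 0) -> 0
  row 22 [10110]: ((0 AND 1) IMPLIES 1) -> 1
  row 23 [10111]: ((1 AND 1) IMPLIES 1) -> 1
  row 24 [11000]: ((0 AND 0) IMPLIES 0) -> 1
  row 25 [11001]: ((1 AND 0) IMPLIES 0) -> 1
  row 26 [11010]: ((0 AND 0) IMPLIES 1) -> 1
  row 27 [11011]: ((1 AND 0) IMPLIES 1) -> 1
  row 28 [11100]: ((0 AND 1) IMPLIES 0) -> 1
  row 29 [11101]: ((1 AND 1) IMPLIES 0) -> 0
  row 30 [11110]: ((0 AND 1) IMPLIES 1) -> 1
  row 31 [11111]: ((1 AND 1) IMPLIES 1) -> 1
Full result column, 4 rows per line (a,b,c fixed per line; d,e runs 00..11 left to right):
  rows 0-3 [a,b,c=000]: 1111  = hex F
  rows 4-7 [a,b,c=001]: 1011  = hex B
  rows 8-11 [a,b,c=010]: 1111  = hex F
  rows 12-15 [a,b,c=011]: 1011  = hex B
  rows 16-19 [a,b,c=100]: 1111  = hex F
  rows 20-23 [a,b,c=101]: 1011  = hex B
  rows 24-27 [a,b,c=110]: 1111  = hex F
  rows 28-31 [a,b,c=111]: 1011  = hex B
Output column (row 0 .. row 31) = 11111011111110111111101111111011
Output column grouped in 4s = 1111 1011 1111 1011 1111 1011 1111 1011 = 0xFBFBFBFB
Convert to decimal digit by digit (value = value*16 + digit):
  F -> 15
  15*16 + 11 (B) = 251
  251*16 + 15 (F) = 4031
  4031*16 + 11 (B) = 64507
  64507*16 + 15 (F) = 1032127
  1032127*16 + 11 (B) = 16514043
  16514043*16 + 15 (F) = 264224703
  264224703*16 + 11 (B) = 4227595259
Decimal = 4227595259

4227595259


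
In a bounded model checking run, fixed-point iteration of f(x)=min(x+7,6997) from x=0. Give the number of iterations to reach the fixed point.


Step 1: x=0, cap=6997, increment=7
Step 2: x grows by 7 each step until capped at 6997; fixed point is x=6997
Step 3: iterations = ceil(6997/7) = 1000

1000


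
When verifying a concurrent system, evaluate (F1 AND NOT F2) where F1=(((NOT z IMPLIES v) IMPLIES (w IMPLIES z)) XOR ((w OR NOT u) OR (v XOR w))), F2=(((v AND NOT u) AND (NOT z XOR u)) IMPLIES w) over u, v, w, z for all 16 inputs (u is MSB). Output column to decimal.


F1 = (((NOT z IMPLIES v) IMPLIES (w IMPLIES z)) XOR ((w OR NOT u) OR (v XOR w)))
F2 = (((v AND NOT u) AND (NOT z XOR u)) IMPLIES w)
Counterexample to F1=>F2 is where F1=1 and F2=0.
Evaluate each row (bits = u,v,w,z, MSB first):
  row 0 [0000]: F1=0 F2=1 -> F1&~F2 -> 0
  row 1 [0001]: F1=0 F2=1 -> F1&~F2 -> 0
  row 2 [0010]: F1=0 F2=1 -> F1&~F2 -> 0
  row 3 [0011]: F1=0 F2=1 -> F1&~F2 -> 0
  row 4 [0100]: F1=0 F2=0 -> F1&~F2 -> 0
  row 5 [0101]: F1=0 F2=1 -> F1&~F2 -> 0
  row 6 [0110]: F1=1 F2=1 -> F1&~F2 -> 0
  row 7 [0111]: F1=0 F2=1 -> F1&~F2 -> 0
  row 8 [1000]: F1=1 F2=1 -> F1&~F2 -> 0
  row 9 [1001]: F1=1 F2=1 -> F1&~F2 -> 0
  row 10 [1010]: F1=0 F2=1 -> F1&~F2 -> 0
  row 11 [1011]: F1=0 F2=1 -> F1&~F2 -> 0
  row 12 [1100]: F1=0 F2=1 -> F1&~F2 -> 0
  row 13 [1101]: F1=0 F2=1 -> F1&~F2 -> 0
  row 14 [1110]: F1=1 F2=1 -> F1&~F2 -> 0
  row 15 [1111]: F1=0 F2=1 -> F1&~F2 -> 0
Full result column, 4 rows per line (u,v fixed per line; w,z runs 00..11 left to right):
  rows 0-3 [u,v=00]: 0000  = hex 0
  rows 4-7 [u,v=01]: 0000  = hex 0
  rows 8-11 [u,v=10]: 0000  = hex 0
  rows 12-15 [u,v=11]: 0000  = hex 0
Counterexample vector (row 0 .. row 15) = 0000000000000000
Output column grouped in 4s = 0000 0000 0000 0000 = 0x0000
Convert to decimal digit by digit (value = value*16 + digit):
  0 -> 0
  0*16 + 0 = 0
  0*16 + 0 = 0
  0*16 + 0 = 0
Decimal = 0

0
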